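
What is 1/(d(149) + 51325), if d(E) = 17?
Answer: 1/51342 ≈ 1.9477e-5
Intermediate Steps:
1/(d(149) + 51325) = 1/(17 + 51325) = 1/51342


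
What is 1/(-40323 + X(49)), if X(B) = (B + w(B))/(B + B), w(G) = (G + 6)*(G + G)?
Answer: -2/80535 ≈ -2.4834e-5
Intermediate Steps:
w(G) = 2*G*(6 + G) (w(G) = (6 + G)*(2*G) = 2*G*(6 + G))
X(B) = (B + 2*B*(6 + B))/(2*B) (X(B) = (B + 2*B*(6 + B))/(B + B) = (B + 2*B*(6 + B))/((2*B)) = (B + 2*B*(6 + B))*(1/(2*B)) = (B + 2*B*(6 + B))/(2*B))
1/(-40323 + X(49)) = 1/(-40323 + (13/2 + 49)) = 1/(-40323 + 111/2) = 1/(-80535/2) = -2/80535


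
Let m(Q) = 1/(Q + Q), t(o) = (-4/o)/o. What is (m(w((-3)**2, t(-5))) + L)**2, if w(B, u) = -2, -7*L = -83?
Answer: 105625/784 ≈ 134.73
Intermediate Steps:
L = 83/7 (L = -1/7*(-83) = 83/7 ≈ 11.857)
t(o) = -4/o**2
m(Q) = 1/(2*Q)
(m(w((-3)**2, t(-5))) + L)**2 = ((1/2)/(-2) + 83/7)**2 = ((1/2)*(-1/2) + 83/7)**2 = (-1/4 + 83/7)**2 = (325/28)**2 = 105625/784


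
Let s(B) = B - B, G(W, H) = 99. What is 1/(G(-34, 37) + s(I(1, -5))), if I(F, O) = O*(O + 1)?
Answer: 1/99 ≈ 0.010101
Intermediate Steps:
I(F, O) = O*(1 + O)
s(B) = 0
1/(G(-34, 37) + s(I(1, -5))) = 1/(99 + 0) = 1/99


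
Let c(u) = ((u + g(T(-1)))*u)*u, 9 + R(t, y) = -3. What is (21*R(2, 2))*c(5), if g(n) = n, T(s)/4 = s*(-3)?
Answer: -107100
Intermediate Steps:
T(s) = -12*s (T(s) = 4*(s*(-3)) = 4*(-3*s) = -12*s)
R(t, y) = -12 (R(t, y) = -9 - 3 = -12)
c(u) = u²*(12 + u) (c(u) = ((u - 12*(-1))*u)*u = ((u + 12)*u)*u = ((12 + u)*u)*u = (u*(12 + u))*u = u²*(12 + u))
(21*R(2, 2))*c(5) = (21*(-12))*(5²*(12 + 5)) = -6300*17 = -252*425 = -107100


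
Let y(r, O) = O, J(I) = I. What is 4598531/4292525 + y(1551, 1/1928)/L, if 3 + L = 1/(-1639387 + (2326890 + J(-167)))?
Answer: 2284842149053372/2133143200039675 ≈ 1.0711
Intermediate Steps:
L = -2062007/687336 (L = -3 + 1/(-1639387 + (2326890 - 167)) = -3 + 1/(-1639387 + 2326723) = -3 + 1/687336 = -2062007/687336 ≈ -3.0000)
4598531/4292525 + y(1551, 1/1928)/L = 4598531/4292525 + 1/(1928*(-2062007/687336)) = 4598531*(1/4292525) + (1/1928)*(-687336/2062007) = 4598531/4292525 - 85917/496943687 = 2284842149053372/2133143200039675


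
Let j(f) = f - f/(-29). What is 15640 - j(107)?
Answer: 450350/29 ≈ 15529.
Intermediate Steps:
j(f) = 30*f/29 (j(f) = f - f*(-1)/29 = f - (-1)*f/29 = f + f/29 = 30*f/29)
15640 - j(107) = 15640 - 30*107/29 = 15640 - 1*3210/29 = 15640 - 3210/29 = 450350/29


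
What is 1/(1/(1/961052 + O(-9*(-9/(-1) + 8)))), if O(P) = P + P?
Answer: -294081911/961052 ≈ -306.00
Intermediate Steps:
O(P) = 2*P
1/(1/(1/961052 + O(-9*(-9/(-1) + 8)))) = 1/(1/(1/961052 + 2*(-9*(-9/(-1) + 8)))) = 1/(1/(1/961052 + 2*(-9*(-9*(-1) + 8)))) = 1/(1/(1/961052 + 2*(-9*(9 + 8)))) = 1/(1/(1/961052 + 2*(-9*17))) = 1/(1/(1/961052 + 2*(-153))) = 1/(1/(1/961052 - 306)) = 1/(1/(-294081911/961052)) = 1/(-961052/294081911) = -294081911/961052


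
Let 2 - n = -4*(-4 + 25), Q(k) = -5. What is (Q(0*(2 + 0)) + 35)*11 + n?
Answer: 416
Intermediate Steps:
n = 86 (n = 2 - (-4)*(-4 + 25) = 2 - (-4)*21 = 2 - 1*(-84) = 2 + 84 = 86)
(Q(0*(2 + 0)) + 35)*11 + n = (-5 + 35)*11 + 86 = 30*11 + 86 = 330 + 86 = 416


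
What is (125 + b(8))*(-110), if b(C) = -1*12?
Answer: -12430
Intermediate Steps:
b(C) = -12
(125 + b(8))*(-110) = (125 - 12)*(-110) = 113*(-110) = -12430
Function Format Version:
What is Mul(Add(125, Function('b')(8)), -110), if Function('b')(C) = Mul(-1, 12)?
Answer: -12430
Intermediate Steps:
Function('b')(C) = -12
Mul(Add(125, Function('b')(8)), -110) = Mul(Add(125, -12), -110) = Mul(113, -110) = -12430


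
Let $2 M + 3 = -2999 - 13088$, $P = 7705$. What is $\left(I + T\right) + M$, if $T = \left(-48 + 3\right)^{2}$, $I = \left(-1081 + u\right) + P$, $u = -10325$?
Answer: $-9721$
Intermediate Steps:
$M = -8045$ ($M = - \frac{3}{2} + \frac{-2999 - 13088}{2} = - \frac{3}{2} + \frac{1}{2} \left(-16087\right) = - \frac{3}{2} - \frac{16087}{2} = -8045$)
$I = -3701$ ($I = \left(-1081 - 10325\right) + 7705 = -11406 + 7705 = -3701$)
$T = 2025$ ($T = \left(-45\right)^{2} = 2025$)
$\left(I + T\right) + M = \left(-3701 + 2025\right) - 8045 = -1676 - 8045 = -9721$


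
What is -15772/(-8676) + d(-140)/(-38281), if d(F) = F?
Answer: 151245643/83031489 ≈ 1.8215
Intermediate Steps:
-15772/(-8676) + d(-140)/(-38281) = -15772/(-8676) - 140/(-38281) = -15772*(-1/8676) - 140*(-1/38281) = 3943/2169 + 140/38281 = 151245643/83031489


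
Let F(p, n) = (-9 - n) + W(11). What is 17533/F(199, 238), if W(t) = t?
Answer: -17533/236 ≈ -74.292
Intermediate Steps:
F(p, n) = 2 - n (F(p, n) = (-9 - n) + 11 = 2 - n)
17533/F(199, 238) = 17533/(2 - 1*238) = 17533/(2 - 238) = 17533/(-236) = 17533*(-1/236) = -17533/236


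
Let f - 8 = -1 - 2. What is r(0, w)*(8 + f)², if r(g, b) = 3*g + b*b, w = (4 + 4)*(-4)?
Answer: 173056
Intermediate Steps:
f = 5 (f = 8 + (-1 - 2) = 8 - 3 = 5)
w = -32 (w = 8*(-4) = -32)
r(g, b) = b² + 3*g (r(g, b) = 3*g + b² = b² + 3*g)
r(0, w)*(8 + f)² = ((-32)² + 3*0)*(8 + 5)² = (1024 + 0)*13² = 1024*169 = 173056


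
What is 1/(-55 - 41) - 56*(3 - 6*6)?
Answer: 177407/96 ≈ 1848.0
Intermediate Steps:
1/(-55 - 41) - 56*(3 - 6*6) = 1/(-96) - 56*(3 - 36) = -1/96 - 56*(-33) = -1/96 + 1848 = 177407/96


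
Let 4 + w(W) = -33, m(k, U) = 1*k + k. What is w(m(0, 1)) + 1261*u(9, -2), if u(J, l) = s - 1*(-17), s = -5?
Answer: 15095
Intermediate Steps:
u(J, l) = 12 (u(J, l) = -5 - 1*(-17) = -5 + 17 = 12)
m(k, U) = 2*k (m(k, U) = k + k = 2*k)
w(W) = -37 (w(W) = -4 - 33 = -37)
w(m(0, 1)) + 1261*u(9, -2) = -37 + 1261*12 = -37 + 15132 = 15095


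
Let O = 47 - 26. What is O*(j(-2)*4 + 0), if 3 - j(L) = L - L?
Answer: 252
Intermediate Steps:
j(L) = 3 (j(L) = 3 - (L - L) = 3 - 1*0 = 3 + 0 = 3)
O = 21
O*(j(-2)*4 + 0) = 21*(3*4 + 0) = 21*(12 + 0) = 21*12 = 252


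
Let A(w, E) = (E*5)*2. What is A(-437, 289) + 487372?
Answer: 490262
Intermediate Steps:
A(w, E) = 10*E (A(w, E) = (5*E)*2 = 10*E)
A(-437, 289) + 487372 = 10*289 + 487372 = 2890 + 487372 = 490262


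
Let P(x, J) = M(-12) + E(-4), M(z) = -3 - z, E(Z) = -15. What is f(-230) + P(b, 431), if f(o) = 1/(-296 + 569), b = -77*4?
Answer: -1637/273 ≈ -5.9963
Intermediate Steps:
b = -308
f(o) = 1/273
P(x, J) = -6 (P(x, J) = (-3 - 1*(-12)) - 15 = (-3 + 12) - 15 = 9 - 15 = -6)
f(-230) + P(b, 431) = 1/273 - 6 = -1637/273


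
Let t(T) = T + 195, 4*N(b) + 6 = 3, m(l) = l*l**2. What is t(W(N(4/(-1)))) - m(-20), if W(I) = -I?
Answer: 32783/4 ≈ 8195.8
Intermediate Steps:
m(l) = l**3
N(b) = -3/4 (N(b) = -3/2 + (1/4)*3 = -3/2 + 3/4 = -3/4)
t(T) = 195 + T
t(W(N(4/(-1)))) - m(-20) = (195 - 1*(-3/4)) - 1*(-20)**3 = (195 + 3/4) - 1*(-8000) = 783/4 + 8000 = 32783/4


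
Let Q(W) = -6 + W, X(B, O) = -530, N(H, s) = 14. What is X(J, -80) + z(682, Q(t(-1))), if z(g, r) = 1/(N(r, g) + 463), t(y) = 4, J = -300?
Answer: -252809/477 ≈ -530.00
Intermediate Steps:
z(g, r) = 1/477 (z(g, r) = 1/(14 + 463) = 1/477)
X(J, -80) + z(682, Q(t(-1))) = -530 + 1/477 = -252809/477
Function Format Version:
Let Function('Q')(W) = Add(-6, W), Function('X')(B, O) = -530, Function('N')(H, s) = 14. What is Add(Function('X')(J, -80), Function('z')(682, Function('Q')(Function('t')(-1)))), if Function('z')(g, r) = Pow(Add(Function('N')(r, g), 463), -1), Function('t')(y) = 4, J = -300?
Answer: Rational(-252809, 477) ≈ -530.00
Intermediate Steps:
Function('z')(g, r) = Rational(1, 477) (Function('z')(g, r) = Pow(Add(14, 463), -1) = Pow(477, -1) = Rational(1, 477))
Add(Function('X')(J, -80), Function('z')(682, Function('Q')(Function('t')(-1)))) = Add(-530, Rational(1, 477)) = Rational(-252809, 477)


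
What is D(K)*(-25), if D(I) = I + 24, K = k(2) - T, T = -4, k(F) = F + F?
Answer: -800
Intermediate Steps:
k(F) = 2*F
K = 8 (K = 2*2 - 1*(-4) = 4 + 4 = 8)
D(I) = 24 + I
D(K)*(-25) = (24 + 8)*(-25) = 32*(-25) = -800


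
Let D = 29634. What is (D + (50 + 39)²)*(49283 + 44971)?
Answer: 3539708970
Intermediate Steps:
(D + (50 + 39)²)*(49283 + 44971) = (29634 + (50 + 39)²)*(49283 + 44971) = (29634 + 89²)*94254 = (29634 + 7921)*94254 = 37555*94254 = 3539708970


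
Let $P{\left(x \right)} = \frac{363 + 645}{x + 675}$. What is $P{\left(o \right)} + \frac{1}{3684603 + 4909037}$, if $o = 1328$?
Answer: $\frac{8662391123}{17213060920} \approx 0.50325$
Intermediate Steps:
$P{\left(x \right)} = \frac{1008}{675 + x}$
$P{\left(o \right)} + \frac{1}{3684603 + 4909037} = \frac{1008}{675 + 1328} + \frac{1}{3684603 + 4909037} = \frac{1008}{2003} + \frac{1}{8593640} = \frac{8662391123}{17213060920}$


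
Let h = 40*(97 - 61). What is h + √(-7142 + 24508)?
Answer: 1440 + √17366 ≈ 1571.8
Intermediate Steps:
h = 1440 (h = 40*36 = 1440)
h + √(-7142 + 24508) = 1440 + √(-7142 + 24508) = 1440 + √17366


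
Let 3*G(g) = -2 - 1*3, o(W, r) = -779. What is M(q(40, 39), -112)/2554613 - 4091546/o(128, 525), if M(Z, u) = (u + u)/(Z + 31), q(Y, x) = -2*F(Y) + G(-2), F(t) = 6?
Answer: 135880115691202/25870565851 ≈ 5252.3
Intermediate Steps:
G(g) = -5/3 (G(g) = (-2 - 1*3)/3 = (-2 - 3)/3 = (⅓)*(-5) = -5/3)
q(Y, x) = -41/3 (q(Y, x) = -2*6 - 5/3 = -12 - 5/3 = -41/3)
M(Z, u) = 2*u/(31 + Z) (M(Z, u) = (2*u)/(31 + Z) = 2*u/(31 + Z))
M(q(40, 39), -112)/2554613 - 4091546/o(128, 525) = (2*(-112)/(31 - 41/3))/2554613 - 4091546/(-779) = (2*(-112)/(52/3))*(1/2554613) - 4091546*(-1/779) = (2*(-112)*(3/52))*(1/2554613) + 4091546/779 = -168/13*1/2554613 + 4091546/779 = -168/33209969 + 4091546/779 = 135880115691202/25870565851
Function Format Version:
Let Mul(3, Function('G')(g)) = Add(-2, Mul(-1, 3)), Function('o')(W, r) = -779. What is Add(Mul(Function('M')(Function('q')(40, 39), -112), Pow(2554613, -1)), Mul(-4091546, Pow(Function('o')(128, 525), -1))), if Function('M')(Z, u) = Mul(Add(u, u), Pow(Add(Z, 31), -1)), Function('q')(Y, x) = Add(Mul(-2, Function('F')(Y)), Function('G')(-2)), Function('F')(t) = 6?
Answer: Rational(135880115691202, 25870565851) ≈ 5252.3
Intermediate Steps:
Function('G')(g) = Rational(-5, 3) (Function('G')(g) = Mul(Rational(1, 3), Add(-2, Mul(-1, 3))) = Mul(Rational(1, 3), Add(-2, -3)) = Mul(Rational(1, 3), -5) = Rational(-5, 3))
Function('q')(Y, x) = Rational(-41, 3) (Function('q')(Y, x) = Add(Mul(-2, 6), Rational(-5, 3)) = Add(-12, Rational(-5, 3)) = Rational(-41, 3))
Function('M')(Z, u) = Mul(2, u, Pow(Add(31, Z), -1)) (Function('M')(Z, u) = Mul(Mul(2, u), Pow(Add(31, Z), -1)) = Mul(2, u, Pow(Add(31, Z), -1)))
Add(Mul(Function('M')(Function('q')(40, 39), -112), Pow(2554613, -1)), Mul(-4091546, Pow(Function('o')(128, 525), -1))) = Add(Mul(Mul(2, -112, Pow(Add(31, Rational(-41, 3)), -1)), Pow(2554613, -1)), Mul(-4091546, Pow(-779, -1))) = Add(Mul(Mul(2, -112, Pow(Rational(52, 3), -1)), Rational(1, 2554613)), Mul(-4091546, Rational(-1, 779))) = Add(Mul(Mul(2, -112, Rational(3, 52)), Rational(1, 2554613)), Rational(4091546, 779)) = Add(Mul(Rational(-168, 13), Rational(1, 2554613)), Rational(4091546, 779)) = Add(Rational(-168, 33209969), Rational(4091546, 779)) = Rational(135880115691202, 25870565851)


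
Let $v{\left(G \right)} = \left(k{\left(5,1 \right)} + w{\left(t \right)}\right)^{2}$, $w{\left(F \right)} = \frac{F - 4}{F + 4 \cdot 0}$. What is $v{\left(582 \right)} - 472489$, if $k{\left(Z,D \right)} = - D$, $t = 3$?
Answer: $- \frac{4252385}{9} \approx -4.7249 \cdot 10^{5}$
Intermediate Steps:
$w{\left(F \right)} = \frac{-4 + F}{F}$ ($w{\left(F \right)} = \frac{-4 + F}{F + 0} = \frac{-4 + F}{F}$)
$v{\left(G \right)} = \frac{16}{9}$ ($v{\left(G \right)} = \left(\left(-1\right) 1 + \frac{-4 + 3}{3}\right)^{2} = \left(-1 + \frac{1}{3} \left(-1\right)\right)^{2} = \left(-1 - \frac{1}{3}\right)^{2} = \left(- \frac{4}{3}\right)^{2} = \frac{16}{9}$)
$v{\left(582 \right)} - 472489 = \frac{16}{9} - 472489 = - \frac{4252385}{9}$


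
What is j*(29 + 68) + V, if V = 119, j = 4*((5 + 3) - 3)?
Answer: 2059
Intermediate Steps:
j = 20 (j = 4*(8 - 3) = 4*5 = 20)
j*(29 + 68) + V = 20*(29 + 68) + 119 = 20*97 + 119 = 1940 + 119 = 2059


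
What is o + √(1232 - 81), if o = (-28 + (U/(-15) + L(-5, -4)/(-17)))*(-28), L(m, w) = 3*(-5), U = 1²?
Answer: 194096/255 + √1151 ≈ 795.09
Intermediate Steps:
U = 1
L(m, w) = -15
o = 194096/255 (o = (-28 + (1/(-15) - 15/(-17)))*(-28) = (-28 + (1*(-1/15) - 15*(-1/17)))*(-28) = (-28 + (-1/15 + 15/17))*(-28) = (-28 + 208/255)*(-28) = -6932/255*(-28) = 194096/255 ≈ 761.16)
o + √(1232 - 81) = 194096/255 + √(1232 - 81) = 194096/255 + √1151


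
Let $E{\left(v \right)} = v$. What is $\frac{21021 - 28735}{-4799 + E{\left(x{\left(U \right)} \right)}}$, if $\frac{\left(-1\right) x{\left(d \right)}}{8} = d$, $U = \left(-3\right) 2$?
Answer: $\frac{7714}{4751} \approx 1.6237$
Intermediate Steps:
$U = -6$
$x{\left(d \right)} = - 8 d$
$\frac{21021 - 28735}{-4799 + E{\left(x{\left(U \right)} \right)}} = \frac{21021 - 28735}{-4799 - -48} = - \frac{7714}{-4799 + 48} = - \frac{7714}{-4751} = \left(-7714\right) \left(- \frac{1}{4751}\right) = \frac{7714}{4751}$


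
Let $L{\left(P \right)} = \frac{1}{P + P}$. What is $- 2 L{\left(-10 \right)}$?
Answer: $\frac{1}{10} \approx 0.1$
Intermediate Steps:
$L{\left(P \right)} = \frac{1}{2 P}$
$- 2 L{\left(-10 \right)} = - 2 \frac{1}{2 \left(-10\right)} = - 2 \cdot \frac{1}{2} \left(- \frac{1}{10}\right) = \left(-2\right) \left(- \frac{1}{20}\right) = \frac{1}{10}$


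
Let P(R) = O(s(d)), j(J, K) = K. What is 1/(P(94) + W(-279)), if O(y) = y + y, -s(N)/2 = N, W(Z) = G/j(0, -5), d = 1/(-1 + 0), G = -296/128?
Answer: 80/357 ≈ 0.22409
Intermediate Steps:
G = -37/16 (G = -296*1/128 = -37/16 ≈ -2.3125)
d = -1 (d = 1/(-1) = -1)
W(Z) = 37/80 (W(Z) = -37/16/(-5) = -37/16*(-⅕) = 37/80)
s(N) = -2*N
O(y) = 2*y
P(R) = 4 (P(R) = 2*(-2*(-1)) = 2*2 = 4)
1/(P(94) + W(-279)) = 1/(4 + 37/80) = 1/(357/80) = 80/357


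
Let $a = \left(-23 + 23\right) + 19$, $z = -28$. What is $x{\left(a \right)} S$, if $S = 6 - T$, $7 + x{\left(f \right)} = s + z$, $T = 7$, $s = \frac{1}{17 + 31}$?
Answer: $\frac{1679}{48} \approx 34.979$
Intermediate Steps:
$s = \frac{1}{48} \approx 0.020833$
$a = 19$ ($a = 0 + 19 = 19$)
$x{\left(f \right)} = - \frac{1679}{48}$ ($x{\left(f \right)} = -7 + \left(\frac{1}{48} - 28\right) = -7 - \frac{1343}{48} = - \frac{1679}{48}$)
$S = -1$ ($S = 6 - 7 = -1$)
$x{\left(a \right)} S = \left(- \frac{1679}{48}\right) \left(-1\right) = \frac{1679}{48}$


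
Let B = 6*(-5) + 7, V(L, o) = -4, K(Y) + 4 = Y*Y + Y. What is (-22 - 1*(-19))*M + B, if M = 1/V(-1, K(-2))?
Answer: -89/4 ≈ -22.250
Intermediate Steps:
K(Y) = -4 + Y + Y² (K(Y) = -4 + (Y*Y + Y) = -4 + (Y² + Y) = -4 + (Y + Y²) = -4 + Y + Y²)
M = -¼ (M = 1/(-4) = -¼ ≈ -0.25000)
B = -23 (B = -30 + 7 = -23)
(-22 - 1*(-19))*M + B = (-22 - 1*(-19))*(-¼) - 23 = (-22 + 19)*(-¼) - 23 = -3*(-¼) - 23 = ¾ - 23 = -89/4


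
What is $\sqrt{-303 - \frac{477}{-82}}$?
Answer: $\frac{i \sqrt{1998258}}{82} \approx 17.239 i$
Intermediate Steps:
$\sqrt{-303 - \frac{477}{-82}} = \sqrt{-303 - - \frac{477}{82}} = \sqrt{-303 + \frac{477}{82}} = \sqrt{- \frac{24369}{82}} = \frac{i \sqrt{1998258}}{82}$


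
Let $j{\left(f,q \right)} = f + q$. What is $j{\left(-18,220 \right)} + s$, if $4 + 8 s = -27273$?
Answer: $- \frac{25661}{8} \approx -3207.6$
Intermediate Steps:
$s = - \frac{27277}{8}$ ($s = - \frac{1}{2} + \frac{1}{8} \left(-27273\right) = - \frac{1}{2} - \frac{27273}{8} = - \frac{27277}{8} \approx -3409.6$)
$j{\left(-18,220 \right)} + s = \left(-18 + 220\right) - \frac{27277}{8} = 202 - \frac{27277}{8} = - \frac{25661}{8}$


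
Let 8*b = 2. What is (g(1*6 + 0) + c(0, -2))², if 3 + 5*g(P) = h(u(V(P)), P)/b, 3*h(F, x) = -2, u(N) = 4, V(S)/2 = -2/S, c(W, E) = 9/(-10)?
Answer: 3721/900 ≈ 4.1344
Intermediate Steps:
c(W, E) = -9/10 (c(W, E) = 9*(-⅒) = -9/10)
V(S) = -4/S (V(S) = 2*(-2/S) = -4/S)
b = ¼ (b = (⅛)*2 = ¼ ≈ 0.25000)
h(F, x) = -⅔ (h(F, x) = (⅓)*(-2) = -⅔)
g(P) = -17/15 (g(P) = -⅗ + (-2/(3*¼))/5 = -⅗ + (-⅔*4)/5 = -⅗ + (⅕)*(-8/3) = -⅗ - 8/15 = -17/15)
(g(1*6 + 0) + c(0, -2))² = (-17/15 - 9/10)² = (-61/30)² = 3721/900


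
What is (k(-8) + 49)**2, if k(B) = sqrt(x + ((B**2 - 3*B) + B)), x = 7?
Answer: (49 + sqrt(87))**2 ≈ 3402.1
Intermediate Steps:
k(B) = sqrt(7 + B**2 - 2*B) (k(B) = sqrt(7 + ((B**2 - 3*B) + B)) = sqrt(7 + (B**2 - 2*B)) = sqrt(7 + B**2 - 2*B))
(k(-8) + 49)**2 = (sqrt(7 + (-8)**2 - 2*(-8)) + 49)**2 = (sqrt(7 + 64 + 16) + 49)**2 = (sqrt(87) + 49)**2 = (49 + sqrt(87))**2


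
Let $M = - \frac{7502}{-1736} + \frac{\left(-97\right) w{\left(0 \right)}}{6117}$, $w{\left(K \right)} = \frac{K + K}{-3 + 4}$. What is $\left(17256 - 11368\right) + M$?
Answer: $\frac{164985}{28} \approx 5892.3$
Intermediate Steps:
$w{\left(K \right)} = 2 K$ ($w{\left(K \right)} = \frac{2 K}{1} = 2 K 1 = 2 K$)
$M = \frac{121}{28}$ ($M = - \frac{7502}{-1736} + \frac{\left(-97\right) 2 \cdot 0}{6117} = \left(-7502\right) \left(- \frac{1}{1736}\right) + \left(-97\right) 0 \cdot \frac{1}{6117} = \frac{121}{28} + 0 \cdot \frac{1}{6117} = \frac{121}{28} + 0 = \frac{121}{28} \approx 4.3214$)
$\left(17256 - 11368\right) + M = \left(17256 - 11368\right) + \frac{121}{28} = 5888 + \frac{121}{28} = \frac{164985}{28}$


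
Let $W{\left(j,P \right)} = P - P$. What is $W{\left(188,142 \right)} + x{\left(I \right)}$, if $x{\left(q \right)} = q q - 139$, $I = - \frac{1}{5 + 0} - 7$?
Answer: $- \frac{2179}{25} \approx -87.16$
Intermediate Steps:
$W{\left(j,P \right)} = 0$
$I = - \frac{36}{5}$ ($I = - \frac{1}{5} - 7 = - \frac{36}{5} \approx -7.2$)
$x{\left(q \right)} = -139 + q^{2}$ ($x{\left(q \right)} = q^{2} - 139 = -139 + q^{2}$)
$W{\left(188,142 \right)} + x{\left(I \right)} = 0 - \left(139 - \left(- \frac{36}{5}\right)^{2}\right) = 0 + \left(-139 + \frac{1296}{25}\right) = 0 - \frac{2179}{25} = - \frac{2179}{25}$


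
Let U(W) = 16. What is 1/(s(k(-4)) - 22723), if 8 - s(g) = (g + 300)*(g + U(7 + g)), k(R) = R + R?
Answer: -1/25051 ≈ -3.9919e-5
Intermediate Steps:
k(R) = 2*R
s(g) = 8 - (16 + g)*(300 + g) (s(g) = 8 - (g + 300)*(g + 16) = 8 - (300 + g)*(16 + g) = 8 - (16 + g)*(300 + g))
1/(s(k(-4)) - 22723) = 1/((-4792 - (2*(-4))² - 632*(-4)) - 22723) = 1/((-4792 - 1*(-8)² - 316*(-8)) - 22723) = 1/((-4792 - 1*64 + 2528) - 22723) = 1/((-4792 - 64 + 2528) - 22723) = 1/(-2328 - 22723) = 1/(-25051) = -1/25051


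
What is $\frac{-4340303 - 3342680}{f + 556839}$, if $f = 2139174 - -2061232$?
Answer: $- \frac{7682983}{4757245} \approx -1.615$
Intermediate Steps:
$f = 4200406$ ($f = 2139174 + 2061232 = 4200406$)
$\frac{-4340303 - 3342680}{f + 556839} = \frac{-4340303 - 3342680}{4200406 + 556839} = - \frac{7682983}{4757245}$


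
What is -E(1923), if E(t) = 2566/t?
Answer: -2566/1923 ≈ -1.3344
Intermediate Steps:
-E(1923) = -2566/1923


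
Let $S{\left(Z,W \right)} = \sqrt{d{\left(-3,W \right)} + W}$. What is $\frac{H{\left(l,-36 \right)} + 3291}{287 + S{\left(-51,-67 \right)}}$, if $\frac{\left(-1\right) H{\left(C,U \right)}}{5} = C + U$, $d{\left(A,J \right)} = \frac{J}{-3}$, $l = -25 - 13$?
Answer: $\frac{3152121}{247241} - \frac{3661 i \sqrt{402}}{247241} \approx 12.749 - 0.29689 i$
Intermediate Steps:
$l = -38$
$d{\left(A,J \right)} = - \frac{J}{3}$ ($d{\left(A,J \right)} = J \left(- \frac{1}{3}\right) = - \frac{J}{3}$)
$H{\left(C,U \right)} = - 5 C - 5 U$ ($H{\left(C,U \right)} = - 5 \left(C + U\right) = - 5 C - 5 U$)
$S{\left(Z,W \right)} = \frac{\sqrt{6} \sqrt{W}}{3}$ ($S{\left(Z,W \right)} = \sqrt{- \frac{W}{3} + W} = \sqrt{\frac{2 W}{3}} = \frac{\sqrt{6} \sqrt{W}}{3}$)
$\frac{H{\left(l,-36 \right)} + 3291}{287 + S{\left(-51,-67 \right)}} = \frac{\left(\left(-5\right) \left(-38\right) - -180\right) + 3291}{287 + \frac{\sqrt{6} \sqrt{-67}}{3}} = \frac{\left(190 + 180\right) + 3291}{287 + \frac{\sqrt{6} i \sqrt{67}}{3}} = \frac{370 + 3291}{287 + \frac{i \sqrt{402}}{3}} = \frac{3661}{287 + \frac{i \sqrt{402}}{3}}$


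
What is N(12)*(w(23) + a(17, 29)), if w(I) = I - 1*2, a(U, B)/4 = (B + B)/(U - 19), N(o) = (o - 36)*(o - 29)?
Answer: -38760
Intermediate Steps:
N(o) = (-36 + o)*(-29 + o)
a(U, B) = 8*B/(-19 + U) (a(U, B) = 4*((B + B)/(U - 19)) = 4*((2*B)/(-19 + U)) = 4*(2*B/(-19 + U)) = 8*B/(-19 + U))
w(I) = -2 + I (w(I) = I - 2 = -2 + I)
N(12)*(w(23) + a(17, 29)) = (1044 + 12² - 65*12)*((-2 + 23) + 8*29/(-19 + 17)) = (1044 + 144 - 780)*(21 + 8*29/(-2)) = 408*(21 + 8*29*(-½)) = 408*(21 - 116) = 408*(-95) = -38760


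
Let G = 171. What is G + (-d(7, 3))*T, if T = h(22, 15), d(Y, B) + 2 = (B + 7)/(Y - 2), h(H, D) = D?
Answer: 171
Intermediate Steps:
d(Y, B) = -2 + (7 + B)/(-2 + Y) (d(Y, B) = -2 + (B + 7)/(Y - 2) = -2 + (7 + B)/(-2 + Y))
T = 15
G + (-d(7, 3))*T = 171 - (11 + 3 - 2*7)/(-2 + 7)*15 = 171 - (11 + 3 - 14)/5*15 = 171 - 0/5*15 = 171 - 1*0*15 = 171 + 0*15 = 171 + 0 = 171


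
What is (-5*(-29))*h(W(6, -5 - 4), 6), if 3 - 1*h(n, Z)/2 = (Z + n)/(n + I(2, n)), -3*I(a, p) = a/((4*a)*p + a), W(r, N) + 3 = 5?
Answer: -16530/53 ≈ -311.89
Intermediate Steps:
W(r, N) = 2 (W(r, N) = -3 + 5 = 2)
I(a, p) = -a/(3*(a + 4*a*p)) (I(a, p) = -a/(3*((4*a)*p + a)) = -a/(3*(4*a*p + a)) = -a/(3*(a + 4*a*p)))
h(n, Z) = 6 - 2*(Z + n)/(n - 1/(3 + 12*n))
(-5*(-29))*h(W(6, -5 - 4), 6) = (-5*(-29))*(6*(-1 + (1 + 4*2)*(-1*6 + 2*2))/(-1 + 3*2*(1 + 4*2))) = 145*(6*(-1 + (1 + 8)*(-6 + 4))/(-1 + 3*2*(1 + 8))) = 145*(6*(-1 + 9*(-2))/(-1 + 3*2*9)) = 145*(6*(-1 - 18)/(-1 + 54)) = 145*(6*(-19)/53) = 145*(6*(1/53)*(-19)) = 145*(-114/53) = -16530/53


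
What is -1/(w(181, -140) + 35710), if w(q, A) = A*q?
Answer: -1/10370 ≈ -9.6432e-5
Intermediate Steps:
-1/(w(181, -140) + 35710) = -1/(-140*181 + 35710) = -1/(-25340 + 35710) = -1/10370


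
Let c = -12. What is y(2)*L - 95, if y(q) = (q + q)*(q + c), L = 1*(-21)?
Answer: 745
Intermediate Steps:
L = -21
y(q) = 2*q*(-12 + q) (y(q) = (q + q)*(q - 12) = (2*q)*(-12 + q) = 2*q*(-12 + q))
y(2)*L - 95 = (2*2*(-12 + 2))*(-21) - 95 = (2*2*(-10))*(-21) - 95 = -40*(-21) - 95 = 840 - 95 = 745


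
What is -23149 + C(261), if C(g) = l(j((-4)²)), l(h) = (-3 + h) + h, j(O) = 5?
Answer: -23142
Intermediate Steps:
l(h) = -3 + 2*h
C(g) = 7 (C(g) = -3 + 2*5 = -3 + 10 = 7)
-23149 + C(261) = -23149 + 7 = -23142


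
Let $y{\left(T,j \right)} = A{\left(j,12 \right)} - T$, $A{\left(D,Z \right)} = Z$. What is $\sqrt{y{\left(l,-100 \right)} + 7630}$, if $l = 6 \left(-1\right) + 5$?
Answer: $\sqrt{7643} \approx 87.424$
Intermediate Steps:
$l = -1$ ($l = -6 + 5 = -1$)
$y{\left(T,j \right)} = 12 - T$
$\sqrt{y{\left(l,-100 \right)} + 7630} = \sqrt{\left(12 - -1\right) + 7630} = \sqrt{\left(12 + 1\right) + 7630} = \sqrt{13 + 7630} = \sqrt{7643}$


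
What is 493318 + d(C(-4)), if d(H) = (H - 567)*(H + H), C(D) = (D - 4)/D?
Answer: 491058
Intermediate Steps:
C(D) = (-4 + D)/D
d(H) = 2*H*(-567 + H) (d(H) = (-567 + H)*(2*H) = 2*H*(-567 + H))
493318 + d(C(-4)) = 493318 + 2*((-4 - 4)/(-4))*(-567 + (-4 - 4)/(-4)) = 493318 + 2*(-¼*(-8))*(-567 - ¼*(-8)) = 493318 + 2*2*(-567 + 2) = 493318 + 2*2*(-565) = 493318 - 2260 = 491058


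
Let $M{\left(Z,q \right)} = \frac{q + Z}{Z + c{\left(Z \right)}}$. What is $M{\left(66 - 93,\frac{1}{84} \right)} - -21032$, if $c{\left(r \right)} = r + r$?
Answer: $\frac{143103995}{6804} \approx 21032.0$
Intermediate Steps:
$c{\left(r \right)} = 2 r$
$M{\left(Z,q \right)} = \frac{Z + q}{3 Z}$ ($M{\left(Z,q \right)} = \frac{q + Z}{Z + 2 Z} = \frac{Z + q}{3 Z}$)
$M{\left(66 - 93,\frac{1}{84} \right)} - -21032 = \frac{\left(66 - 93\right) + \frac{1}{84}}{3 \left(66 - 93\right)} - -21032 = \frac{\left(66 - 93\right) + \frac{1}{84}}{3 \left(66 - 93\right)} + 21032 = \frac{-27 + \frac{1}{84}}{3 \left(-27\right)} + 21032 = \frac{1}{3} \left(- \frac{1}{27}\right) \left(- \frac{2267}{84}\right) + 21032 = \frac{2267}{6804} + 21032 = \frac{143103995}{6804}$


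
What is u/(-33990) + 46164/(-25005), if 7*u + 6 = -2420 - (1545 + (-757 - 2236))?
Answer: -121770507/66104885 ≈ -1.8421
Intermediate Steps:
u = -978/7 (u = -6/7 + (-2420 - (1545 + (-757 - 2236)))/7 = -6/7 + (-2420 - (1545 - 2993))/7 = -6/7 + (-2420 - 1*(-1448))/7 = -6/7 + (-2420 + 1448)/7 = -6/7 + (⅐)*(-972) = -6/7 - 972/7 = -978/7 ≈ -139.71)
u/(-33990) + 46164/(-25005) = -978/7/(-33990) + 46164/(-25005) = -978/7*(-1/33990) + 46164*(-1/25005) = 163/39655 - 15388/8335 = -121770507/66104885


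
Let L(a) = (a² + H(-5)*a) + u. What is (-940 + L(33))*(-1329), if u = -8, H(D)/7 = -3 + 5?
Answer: -801387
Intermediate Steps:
H(D) = 14 (H(D) = 7*(-3 + 5) = 7*2 = 14)
L(a) = -8 + a² + 14*a (L(a) = (a² + 14*a) - 8 = -8 + a² + 14*a)
(-940 + L(33))*(-1329) = (-940 + (-8 + 33² + 14*33))*(-1329) = (-940 + (-8 + 1089 + 462))*(-1329) = (-940 + 1543)*(-1329) = 603*(-1329) = -801387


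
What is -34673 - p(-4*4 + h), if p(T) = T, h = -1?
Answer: -34656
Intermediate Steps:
-34673 - p(-4*4 + h) = -34673 - (-4*4 - 1) = -34673 - (-16 - 1) = -34673 - 1*(-17) = -34673 + 17 = -34656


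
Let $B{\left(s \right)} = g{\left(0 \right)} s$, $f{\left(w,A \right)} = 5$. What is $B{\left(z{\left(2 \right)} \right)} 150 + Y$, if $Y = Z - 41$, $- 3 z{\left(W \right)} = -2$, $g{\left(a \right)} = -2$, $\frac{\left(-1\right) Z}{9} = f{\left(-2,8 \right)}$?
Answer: $-286$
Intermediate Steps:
$Z = -45$ ($Z = \left(-9\right) 5 = -45$)
$z{\left(W \right)} = \frac{2}{3}$ ($z{\left(W \right)} = \left(- \frac{1}{3}\right) \left(-2\right) = \frac{2}{3}$)
$Y = -86$ ($Y = -45 - 41 = -86$)
$B{\left(s \right)} = - 2 s$
$B{\left(z{\left(2 \right)} \right)} 150 + Y = \left(-2\right) \frac{2}{3} \cdot 150 - 86 = \left(- \frac{4}{3}\right) 150 - 86 = -200 - 86 = -286$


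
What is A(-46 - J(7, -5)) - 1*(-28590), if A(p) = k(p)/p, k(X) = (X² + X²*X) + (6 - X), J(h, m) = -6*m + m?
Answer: 2382683/71 ≈ 33559.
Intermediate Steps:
J(h, m) = -5*m
k(X) = 6 + X² + X³ - X (k(X) = (X² + X³) + (6 - X) = 6 + X² + X³ - X)
A(p) = (6 + p² + p³ - p)/p
A(-46 - J(7, -5)) - 1*(-28590) = (-1 + (-46 - (-5)*(-5)) + (-46 - (-5)*(-5))² + 6/(-46 - (-5)*(-5))) - 1*(-28590) = (-1 + (-46 - 1*25) + (-46 - 1*25)² + 6/(-46 - 1*25)) + 28590 = (-1 + (-46 - 25) + (-46 - 25)² + 6/(-46 - 25)) + 28590 = (-1 - 71 + (-71)² + 6/(-71)) + 28590 = (-1 - 71 + 5041 + 6*(-1/71)) + 28590 = (-1 - 71 + 5041 - 6/71) + 28590 = 352793/71 + 28590 = 2382683/71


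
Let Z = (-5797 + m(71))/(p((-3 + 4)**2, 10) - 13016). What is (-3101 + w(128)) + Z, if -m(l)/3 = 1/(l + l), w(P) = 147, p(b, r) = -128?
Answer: -5512664215/1866448 ≈ -2953.6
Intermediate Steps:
m(l) = -3/(2*l) (m(l) = -3/(l + l) = -3*1/(2*l) = -3/(2*l))
Z = 823177/1866448 (Z = (-5797 - 3/2/71)/(-128 - 13016) = (-5797 - 3/2*1/71)/(-13144) = (-5797 - 3/142)*(-1/13144) = -823177/142*(-1/13144) = 823177/1866448 ≈ 0.44104)
(-3101 + w(128)) + Z = (-3101 + 147) + 823177/1866448 = -2954 + 823177/1866448 = -5512664215/1866448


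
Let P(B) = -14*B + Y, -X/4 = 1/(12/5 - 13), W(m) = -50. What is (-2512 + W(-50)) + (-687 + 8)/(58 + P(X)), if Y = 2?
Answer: -7465787/2900 ≈ -2574.4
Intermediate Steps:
X = 20/53 (X = -4/(12/5 - 13) = -4/(-53/5) = -4*(-5/53) = 20/53 ≈ 0.37736)
P(B) = 2 - 14*B (P(B) = -14*B + 2 = 2 - 14*B)
(-2512 + W(-50)) + (-687 + 8)/(58 + P(X)) = (-2512 - 50) + (-687 + 8)/(58 + (2 - 14*20/53)) = -2562 - 679/(58 + (2 - 280/53)) = -2562 - 679/(58 - 174/53) = -2562 - 679/2900/53 = -2562 - 679*53/2900 = -2562 - 35987/2900 = -7465787/2900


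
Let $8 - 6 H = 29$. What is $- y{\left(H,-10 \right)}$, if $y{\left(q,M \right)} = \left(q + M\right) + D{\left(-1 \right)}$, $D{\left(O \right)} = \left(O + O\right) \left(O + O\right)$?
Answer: $\frac{19}{2} \approx 9.5$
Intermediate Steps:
$D{\left(O \right)} = 4 O^{2}$ ($D{\left(O \right)} = 2 O 2 O = 4 O^{2}$)
$H = - \frac{7}{2}$ ($H = \frac{4}{3} - \frac{29}{6} = - \frac{7}{2} \approx -3.5$)
$y{\left(q,M \right)} = 4 + M + q$ ($y{\left(q,M \right)} = \left(q + M\right) + 4 \left(-1\right)^{2} = \left(M + q\right) + 4 \cdot 1 = \left(M + q\right) + 4 = 4 + M + q$)
$- y{\left(H,-10 \right)} = - (4 - 10 - \frac{7}{2}) = \left(-1\right) \left(- \frac{19}{2}\right) = \frac{19}{2}$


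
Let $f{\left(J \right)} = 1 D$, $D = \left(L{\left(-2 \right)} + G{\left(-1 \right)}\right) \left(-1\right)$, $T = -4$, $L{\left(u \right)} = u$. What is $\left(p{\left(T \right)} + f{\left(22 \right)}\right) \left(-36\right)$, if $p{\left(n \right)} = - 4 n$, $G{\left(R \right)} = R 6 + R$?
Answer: $-900$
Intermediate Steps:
$G{\left(R \right)} = 7 R$ ($G{\left(R \right)} = 6 R + R = 7 R$)
$D = 9$ ($D = \left(-2 + 7 \left(-1\right)\right) \left(-1\right) = \left(-2 - 7\right) \left(-1\right) = \left(-9\right) \left(-1\right) = 9$)
$f{\left(J \right)} = 9$ ($f{\left(J \right)} = 1 \cdot 9 = 9$)
$\left(p{\left(T \right)} + f{\left(22 \right)}\right) \left(-36\right) = \left(\left(-4\right) \left(-4\right) + 9\right) \left(-36\right) = \left(16 + 9\right) \left(-36\right) = 25 \left(-36\right) = -900$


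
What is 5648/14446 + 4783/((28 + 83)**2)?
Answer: 69342113/88994583 ≈ 0.77917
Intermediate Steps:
5648/14446 + 4783/((28 + 83)**2) = 5648*(1/14446) + 4783/(111**2) = 2824/7223 + 4783/12321 = 69342113/88994583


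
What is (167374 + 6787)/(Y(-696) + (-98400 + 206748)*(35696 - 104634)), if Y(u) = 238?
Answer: -174161/7469294186 ≈ -2.3317e-5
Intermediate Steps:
(167374 + 6787)/(Y(-696) + (-98400 + 206748)*(35696 - 104634)) = (167374 + 6787)/(238 + (-98400 + 206748)*(35696 - 104634)) = 174161/(238 + 108348*(-68938)) = 174161/(238 - 7469294424) = 174161/(-7469294186) = 174161*(-1/7469294186) = -174161/7469294186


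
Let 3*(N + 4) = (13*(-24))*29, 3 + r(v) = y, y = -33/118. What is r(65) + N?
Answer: -356747/118 ≈ -3023.3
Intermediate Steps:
y = -33/118 (y = -33*1/118 = -33/118 ≈ -0.27966)
r(v) = -387/118 (r(v) = -3 - 33/118 = -387/118)
N = -3020 (N = -4 + ((13*(-24))*29)/3 = -4 + (-312*29)/3 = -4 + (1/3)*(-9048) = -4 - 3016 = -3020)
r(65) + N = -387/118 - 3020 = -356747/118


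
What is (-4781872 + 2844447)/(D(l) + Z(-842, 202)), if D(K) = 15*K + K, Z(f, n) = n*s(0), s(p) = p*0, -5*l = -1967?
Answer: -1383875/4496 ≈ -307.80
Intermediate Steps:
l = 1967/5 (l = -⅕*(-1967) = 1967/5 ≈ 393.40)
s(p) = 0
Z(f, n) = 0 (Z(f, n) = n*0 = 0)
D(K) = 16*K
(-4781872 + 2844447)/(D(l) + Z(-842, 202)) = (-4781872 + 2844447)/(16*(1967/5) + 0) = -1937425/(31472/5 + 0) = -1937425/31472/5 = -1937425*5/31472 = -1383875/4496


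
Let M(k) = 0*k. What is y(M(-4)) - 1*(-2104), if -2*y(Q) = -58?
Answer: 2133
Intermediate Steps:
M(k) = 0
y(Q) = 29 (y(Q) = -1/2*(-58) = 29)
y(M(-4)) - 1*(-2104) = 29 - 1*(-2104) = 29 + 2104 = 2133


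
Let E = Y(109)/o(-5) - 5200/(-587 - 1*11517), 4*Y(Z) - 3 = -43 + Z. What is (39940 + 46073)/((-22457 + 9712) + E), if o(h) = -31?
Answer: -16137070956/2391138737 ≈ -6.7487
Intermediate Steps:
Y(Z) = -10 + Z/4 (Y(Z) = ¾ + (-43 + Z)/4 = ¾ + (-43/4 + Z/4) = -10 + Z/4)
E = -23797/187612 (E = (-10 + (¼)*109)/(-31) - 5200/(-587 - 1*11517) = (-10 + 109/4)*(-1/31) - 5200/(-587 - 11517) = (69/4)*(-1/31) - 5200/(-12104) = -69/124 - 5200*(-1/12104) = -69/124 + 650/1513 = -23797/187612 ≈ -0.12684)
(39940 + 46073)/((-22457 + 9712) + E) = (39940 + 46073)/((-22457 + 9712) - 23797/187612) = 86013/(-12745 - 23797/187612) = 86013/(-2391138737/187612) = 86013*(-187612/2391138737) = -16137070956/2391138737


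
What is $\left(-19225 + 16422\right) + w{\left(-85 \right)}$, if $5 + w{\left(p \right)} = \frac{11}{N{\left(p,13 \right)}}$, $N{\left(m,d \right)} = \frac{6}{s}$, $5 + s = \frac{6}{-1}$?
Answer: $- \frac{16969}{6} \approx -2828.2$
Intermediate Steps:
$s = -11$ ($s = -5 + \frac{6}{-1} = -5 + 6 \left(-1\right) = -5 - 6 = -11$)
$N{\left(m,d \right)} = - \frac{6}{11}$ ($N{\left(m,d \right)} = \frac{6}{-11} = 6 \left(- \frac{1}{11}\right) = - \frac{6}{11}$)
$w{\left(p \right)} = - \frac{151}{6}$ ($w{\left(p \right)} = -5 + \frac{11}{- \frac{6}{11}} = -5 + 11 \left(- \frac{11}{6}\right) = -5 - \frac{121}{6} = - \frac{151}{6}$)
$\left(-19225 + 16422\right) + w{\left(-85 \right)} = \left(-19225 + 16422\right) - \frac{151}{6} = -2803 - \frac{151}{6} = - \frac{16969}{6}$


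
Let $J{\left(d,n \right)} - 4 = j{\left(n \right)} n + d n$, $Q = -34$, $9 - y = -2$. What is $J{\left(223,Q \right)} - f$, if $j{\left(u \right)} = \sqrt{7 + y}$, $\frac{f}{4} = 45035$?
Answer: $-187718 - 102 \sqrt{2} \approx -1.8786 \cdot 10^{5}$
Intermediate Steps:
$f = 180140$ ($f = 4 \cdot 45035 = 180140$)
$y = 11$ ($y = 9 - -2 = 9 + 2 = 11$)
$j{\left(u \right)} = 3 \sqrt{2}$ ($j{\left(u \right)} = \sqrt{7 + 11} = \sqrt{18} = 3 \sqrt{2}$)
$J{\left(d,n \right)} = 4 + d n + 3 n \sqrt{2}$ ($J{\left(d,n \right)} = 4 + \left(3 \sqrt{2} n + d n\right) = 4 + \left(3 n \sqrt{2} + d n\right) = 4 + \left(d n + 3 n \sqrt{2}\right) = 4 + d n + 3 n \sqrt{2}$)
$J{\left(223,Q \right)} - f = \left(4 + 223 \left(-34\right) + 3 \left(-34\right) \sqrt{2}\right) - 180140 = \left(4 - 7582 - 102 \sqrt{2}\right) - 180140 = \left(-7578 - 102 \sqrt{2}\right) - 180140 = -187718 - 102 \sqrt{2}$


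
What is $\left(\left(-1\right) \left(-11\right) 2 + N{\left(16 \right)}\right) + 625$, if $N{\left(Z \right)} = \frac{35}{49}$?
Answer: $\frac{4534}{7} \approx 647.71$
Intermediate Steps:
$N{\left(Z \right)} = \frac{5}{7}$ ($N{\left(Z \right)} = 35 \cdot \frac{1}{49} = \frac{5}{7}$)
$\left(\left(-1\right) \left(-11\right) 2 + N{\left(16 \right)}\right) + 625 = \left(\left(-1\right) \left(-11\right) 2 + \frac{5}{7}\right) + 625 = \left(11 \cdot 2 + \frac{5}{7}\right) + 625 = \left(22 + \frac{5}{7}\right) + 625 = \frac{159}{7} + 625 = \frac{4534}{7}$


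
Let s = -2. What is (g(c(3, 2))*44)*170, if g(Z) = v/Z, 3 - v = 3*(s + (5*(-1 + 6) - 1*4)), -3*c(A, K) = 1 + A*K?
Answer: 1211760/7 ≈ 1.7311e+5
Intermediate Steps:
c(A, K) = -1/3 - A*K/3 (c(A, K) = -(1 + A*K)/3 = -1/3 - A*K/3)
v = -54 (v = 3 - 3*(-2 + (5*(-1 + 6) - 1*4)) = 3 - 3*(-2 + (5*5 - 4)) = 3 - 3*(-2 + (25 - 4)) = 3 - 3*(-2 + 21) = 3 - 3*19 = 3 - 1*57 = 3 - 57 = -54)
g(Z) = -54/Z
(g(c(3, 2))*44)*170 = (-54/(-1/3 - 1/3*3*2)*44)*170 = (-54/(-1/3 - 2)*44)*170 = (-54/(-7/3)*44)*170 = (-54*(-3/7)*44)*170 = ((162/7)*44)*170 = (7128/7)*170 = 1211760/7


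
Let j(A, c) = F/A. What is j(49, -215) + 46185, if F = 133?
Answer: 323314/7 ≈ 46188.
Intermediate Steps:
j(A, c) = 133/A
j(49, -215) + 46185 = 133/49 + 46185 = 133*(1/49) + 46185 = 19/7 + 46185 = 323314/7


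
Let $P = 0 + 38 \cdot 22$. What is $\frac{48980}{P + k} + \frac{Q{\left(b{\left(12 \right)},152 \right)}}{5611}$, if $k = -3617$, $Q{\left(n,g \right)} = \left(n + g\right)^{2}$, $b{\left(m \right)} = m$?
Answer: $- \frac{200029004}{15604191} \approx -12.819$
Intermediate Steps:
$P = 836$ ($P = 0 + 836 = 836$)
$Q{\left(n,g \right)} = \left(g + n\right)^{2}$
$\frac{48980}{P + k} + \frac{Q{\left(b{\left(12 \right)},152 \right)}}{5611} = \frac{48980}{836 - 3617} + \frac{\left(152 + 12\right)^{2}}{5611} = \frac{48980}{-2781} + 164^{2} \cdot \frac{1}{5611} = 48980 \left(- \frac{1}{2781}\right) + 26896 \cdot \frac{1}{5611} = - \frac{48980}{2781} + \frac{26896}{5611} = - \frac{200029004}{15604191}$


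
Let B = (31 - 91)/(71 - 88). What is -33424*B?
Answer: -2005440/17 ≈ -1.1797e+5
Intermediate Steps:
B = 60/17 (B = -60/(-17) = -60*(-1/17) = 60/17 ≈ 3.5294)
-33424*B = -33424*60/17 = -2005440/17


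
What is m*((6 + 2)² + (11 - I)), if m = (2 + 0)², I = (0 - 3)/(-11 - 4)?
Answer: 1496/5 ≈ 299.20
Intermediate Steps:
I = ⅕ (I = -3/(-15) = -3*(-1/15) = ⅕ ≈ 0.20000)
m = 4 (m = 2² = 4)
m*((6 + 2)² + (11 - I)) = 4*((6 + 2)² + (11 - 1*⅕)) = 4*(8² + (11 - ⅕)) = 4*(64 + 54/5) = 4*(374/5) = 1496/5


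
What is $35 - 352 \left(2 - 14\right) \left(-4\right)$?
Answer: $-16861$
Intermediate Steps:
$35 - 352 \left(2 - 14\right) \left(-4\right) = 35 - 352 \left(\left(-12\right) \left(-4\right)\right) = 35 - 16896 = -16861$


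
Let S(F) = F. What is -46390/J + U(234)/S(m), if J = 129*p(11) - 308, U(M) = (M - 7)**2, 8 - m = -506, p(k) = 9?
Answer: 20109777/438442 ≈ 45.866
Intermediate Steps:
m = 514 (m = 8 - 1*(-506) = 8 + 506 = 514)
U(M) = (-7 + M)**2
J = 853 (J = 129*9 - 308 = 1161 - 308 = 853)
-46390/J + U(234)/S(m) = -46390/853 + (-7 + 234)**2/514 = -46390*1/853 + 227**2*(1/514) = -46390/853 + 51529*(1/514) = -46390/853 + 51529/514 = 20109777/438442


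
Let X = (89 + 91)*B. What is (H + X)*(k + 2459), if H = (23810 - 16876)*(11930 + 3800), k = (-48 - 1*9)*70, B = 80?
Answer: -167011002820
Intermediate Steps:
k = -3990 (k = (-48 - 9)*70 = -57*70 = -3990)
H = 109071820 (H = 6934*15730 = 109071820)
X = 14400 (X = (89 + 91)*80 = 180*80 = 14400)
(H + X)*(k + 2459) = (109071820 + 14400)*(-3990 + 2459) = 109086220*(-1531) = -167011002820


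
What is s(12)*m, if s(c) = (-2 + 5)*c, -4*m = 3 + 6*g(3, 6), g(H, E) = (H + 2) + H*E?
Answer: -1269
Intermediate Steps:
g(H, E) = 2 + H + E*H (g(H, E) = (2 + H) + E*H = 2 + H + E*H)
m = -141/4 (m = -(3 + 6*(2 + 3 + 6*3))/4 = -(3 + 6*(2 + 3 + 18))/4 = -(3 + 6*23)/4 = -(3 + 138)/4 = -1/4*141 = -141/4 ≈ -35.250)
s(c) = 3*c
s(12)*m = (3*12)*(-141/4) = 36*(-141/4) = -1269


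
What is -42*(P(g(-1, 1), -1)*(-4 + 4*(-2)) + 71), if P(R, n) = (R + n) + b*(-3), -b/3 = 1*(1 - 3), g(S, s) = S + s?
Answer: -12558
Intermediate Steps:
b = 6 (b = -3*(1 - 3) = -3*(-2) = 6)
P(R, n) = -18 + R + n (P(R, n) = (R + n) + 6*(-3) = (R + n) - 18 = -18 + R + n)
-42*(P(g(-1, 1), -1)*(-4 + 4*(-2)) + 71) = -42*((-18 + (-1 + 1) - 1)*(-4 + 4*(-2)) + 71) = -42*((-18 + 0 - 1)*(-4 - 8) + 71) = -42*(-19*(-12) + 71) = -42*(228 + 71) = -42*299 = -12558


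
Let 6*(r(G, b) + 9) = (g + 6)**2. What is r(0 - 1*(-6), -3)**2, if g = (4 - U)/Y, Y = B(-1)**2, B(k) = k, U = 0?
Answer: 529/9 ≈ 58.778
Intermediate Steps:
Y = 1 (Y = (-1)**2 = 1)
g = 4 (g = (4 - 1*0)/1 = (4 + 0)*1 = 4*1 = 4)
r(G, b) = 23/3 (r(G, b) = -9 + (4 + 6)**2/6 = -9 + (1/6)*10**2 = -9 + (1/6)*100 = -9 + 50/3 = 23/3)
r(0 - 1*(-6), -3)**2 = (23/3)**2 = 529/9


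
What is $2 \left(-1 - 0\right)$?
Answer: $-2$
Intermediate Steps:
$2 \left(-1 - 0\right) = 2 \left(-1 + 0\right) = 2 \left(-1\right) = -2$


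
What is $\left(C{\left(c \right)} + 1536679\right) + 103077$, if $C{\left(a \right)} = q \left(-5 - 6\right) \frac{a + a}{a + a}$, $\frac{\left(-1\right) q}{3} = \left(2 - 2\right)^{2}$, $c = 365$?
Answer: $1639756$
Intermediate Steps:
$q = 0$ ($q = - 3 \left(2 - 2\right)^{2} = - 3 \cdot 0^{2} = \left(-3\right) 0 = 0$)
$C{\left(a \right)} = 0$ ($C{\left(a \right)} = 0 \left(-5 - 6\right) \frac{a + a}{a + a} = 0 \left(-5 - 6\right) \frac{2 a}{2 a} = 0 \left(- 11 \cdot 2 a \frac{1}{2 a}\right) = 0 \left(\left(-11\right) 1\right) = 0 \left(-11\right) = 0$)
$\left(C{\left(c \right)} + 1536679\right) + 103077 = \left(0 + 1536679\right) + 103077 = 1536679 + 103077 = 1639756$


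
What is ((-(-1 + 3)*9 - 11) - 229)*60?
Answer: -15480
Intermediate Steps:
((-(-1 + 3)*9 - 11) - 229)*60 = ((-1*2*9 - 11) - 229)*60 = ((-2*9 - 11) - 229)*60 = ((-18 - 11) - 229)*60 = (-29 - 229)*60 = -258*60 = -15480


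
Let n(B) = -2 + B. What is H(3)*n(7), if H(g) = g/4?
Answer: 15/4 ≈ 3.7500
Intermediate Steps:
H(g) = g/4 (H(g) = g*(1/4) = g/4)
H(3)*n(7) = ((1/4)*3)*(-2 + 7) = (3/4)*5 = 15/4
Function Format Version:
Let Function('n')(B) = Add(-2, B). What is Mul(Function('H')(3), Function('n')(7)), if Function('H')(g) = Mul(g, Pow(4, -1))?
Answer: Rational(15, 4) ≈ 3.7500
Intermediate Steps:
Function('H')(g) = Mul(Rational(1, 4), g) (Function('H')(g) = Mul(g, Rational(1, 4)) = Mul(Rational(1, 4), g))
Mul(Function('H')(3), Function('n')(7)) = Mul(Mul(Rational(1, 4), 3), Add(-2, 7)) = Mul(Rational(3, 4), 5) = Rational(15, 4)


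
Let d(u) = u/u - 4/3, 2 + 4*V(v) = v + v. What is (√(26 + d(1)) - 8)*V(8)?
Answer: -28 + 7*√231/6 ≈ -10.268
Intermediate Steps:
V(v) = -½ + v/2 (V(v) = -½ + (v + v)/4 = -½ + (2*v)/4 = -½ + v/2)
d(u) = -⅓ (d(u) = 1 - 4*⅓ = 1 - 4/3 = -⅓)
(√(26 + d(1)) - 8)*V(8) = (√(26 - ⅓) - 8)*(-½ + (½)*8) = (√(77/3) - 8)*(-½ + 4) = (√231/3 - 8)*(7/2) = (-8 + √231/3)*(7/2) = -28 + 7*√231/6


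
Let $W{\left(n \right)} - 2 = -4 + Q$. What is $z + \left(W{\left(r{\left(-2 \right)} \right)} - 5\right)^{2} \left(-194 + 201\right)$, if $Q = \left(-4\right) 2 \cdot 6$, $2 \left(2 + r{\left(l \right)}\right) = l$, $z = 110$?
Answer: $21285$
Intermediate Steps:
$r{\left(l \right)} = -2 + \frac{l}{2}$
$Q = -48$ ($Q = \left(-8\right) 6 = -48$)
$W{\left(n \right)} = -50$ ($W{\left(n \right)} = 2 - 52 = -50$)
$z + \left(W{\left(r{\left(-2 \right)} \right)} - 5\right)^{2} \left(-194 + 201\right) = 110 + \left(-50 - 5\right)^{2} \left(-194 + 201\right) = 110 + \left(-55\right)^{2} \cdot 7 = 110 + 3025 \cdot 7 = 110 + 21175 = 21285$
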